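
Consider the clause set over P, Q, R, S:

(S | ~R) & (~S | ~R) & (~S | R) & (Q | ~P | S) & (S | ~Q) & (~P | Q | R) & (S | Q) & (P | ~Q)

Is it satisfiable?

Unsatisfiable

Case S = 1:
From the singleton clause (~R), R = 0.
That conflicts with the unit clause (R).
So S must be the other value — set S = 0.
From the singleton clause (~R), R = 0.
From the singleton clause (~Q), Q = 0.
That conflicts with the unit clause (Q).
Either choice for S ends in contradiction.
No assignment satisfies every clause.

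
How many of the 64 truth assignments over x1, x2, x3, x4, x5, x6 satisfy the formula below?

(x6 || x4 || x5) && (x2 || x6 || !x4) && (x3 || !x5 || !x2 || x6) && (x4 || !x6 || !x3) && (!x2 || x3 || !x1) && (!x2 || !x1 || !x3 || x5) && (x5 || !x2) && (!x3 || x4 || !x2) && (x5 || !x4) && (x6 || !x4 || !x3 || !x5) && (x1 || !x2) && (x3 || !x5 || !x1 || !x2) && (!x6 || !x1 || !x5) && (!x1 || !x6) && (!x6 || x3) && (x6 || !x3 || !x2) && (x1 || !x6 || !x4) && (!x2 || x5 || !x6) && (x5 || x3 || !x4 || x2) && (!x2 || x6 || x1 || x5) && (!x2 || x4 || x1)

4

There are 2^6 = 64 truth assignments over (x1, x2, x3, x4, x5, x6).
Split on x3. With x3 = true, the clauses containing x3 are satisfied and !x3 drops from the rest; 2 of the 2^5 = 32 assignments to the other variables satisfy what remains.
With x3 = false, by the same count on the reduced clause set, 2 assignments work.
(One model: x1=F, x2=F, x3=F, x4=F, x5=T, x6=F.)
Total: 2 + 2 = 4.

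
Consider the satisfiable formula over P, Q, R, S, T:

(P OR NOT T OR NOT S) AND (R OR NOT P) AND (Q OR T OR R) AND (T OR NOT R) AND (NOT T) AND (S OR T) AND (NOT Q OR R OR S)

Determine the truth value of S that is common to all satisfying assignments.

Suppose S = false.
From the singleton clause (NOT T), T = false.
That conflicts with the unit clause (T).
So every satisfying assignment has S = True.

True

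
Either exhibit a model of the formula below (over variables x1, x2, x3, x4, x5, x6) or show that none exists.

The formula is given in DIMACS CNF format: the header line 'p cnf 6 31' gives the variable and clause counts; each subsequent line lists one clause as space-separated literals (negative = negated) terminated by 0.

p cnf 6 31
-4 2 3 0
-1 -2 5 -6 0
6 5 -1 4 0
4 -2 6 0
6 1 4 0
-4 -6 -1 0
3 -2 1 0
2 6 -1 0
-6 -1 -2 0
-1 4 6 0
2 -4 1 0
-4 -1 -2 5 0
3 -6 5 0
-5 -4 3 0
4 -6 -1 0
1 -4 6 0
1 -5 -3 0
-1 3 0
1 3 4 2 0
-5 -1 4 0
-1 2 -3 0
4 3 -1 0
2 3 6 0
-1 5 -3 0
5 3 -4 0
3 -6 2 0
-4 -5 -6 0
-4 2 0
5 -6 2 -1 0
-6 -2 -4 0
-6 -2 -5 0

x1: False; x2: True; x3: True; x4: False; x5: False; x6: True

Try x1 = False.
Try x6 = True.
Try x3 = True.
The clause (¬x5) is unit, so x5 = False.
Try x2 = True.
The clause (¬x4) is unit, so x4 = False.
Every clause now holds.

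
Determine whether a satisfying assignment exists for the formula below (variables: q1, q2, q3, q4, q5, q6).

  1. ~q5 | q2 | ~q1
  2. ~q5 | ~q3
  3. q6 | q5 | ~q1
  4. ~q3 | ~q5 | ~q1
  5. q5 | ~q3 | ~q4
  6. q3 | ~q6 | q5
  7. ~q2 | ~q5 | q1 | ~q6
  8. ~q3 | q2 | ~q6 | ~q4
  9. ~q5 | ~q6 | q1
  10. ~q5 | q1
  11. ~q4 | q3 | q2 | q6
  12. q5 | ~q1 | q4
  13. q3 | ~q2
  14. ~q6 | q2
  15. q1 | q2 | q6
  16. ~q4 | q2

Satisfiable

Branch on q5: set q5 = 0.
Branch on q6: set q6 = 1.
The clause (q3) is unit, so q3 = 1.
The clause (~q4) is unit, so q4 = 0.
The clause (~q1) is unit, so q1 = 0.
The clause (q2) is unit, so q2 = 1.
All clauses are satisfied.
A satisfying assignment: q1 ↦ 0, q2 ↦ 1, q3 ↦ 1, q4 ↦ 0, q5 ↦ 0, q6 ↦ 1.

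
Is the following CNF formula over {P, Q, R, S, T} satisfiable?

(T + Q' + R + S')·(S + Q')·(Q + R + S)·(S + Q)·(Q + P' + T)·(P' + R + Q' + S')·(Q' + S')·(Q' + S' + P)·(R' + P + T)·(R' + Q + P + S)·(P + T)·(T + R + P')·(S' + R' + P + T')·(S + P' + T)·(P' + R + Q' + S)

Yes, satisfiable

Suppose S = 1.
Unit clause (Q') forces Q = 0.
Suppose P = 1.
Unit clause (T) forces T = 1.
Every clause is now satisfied; R is unconstrained.
A satisfying assignment: P ↦ 1, Q ↦ 0, R ↦ 0, S ↦ 1, T ↦ 1.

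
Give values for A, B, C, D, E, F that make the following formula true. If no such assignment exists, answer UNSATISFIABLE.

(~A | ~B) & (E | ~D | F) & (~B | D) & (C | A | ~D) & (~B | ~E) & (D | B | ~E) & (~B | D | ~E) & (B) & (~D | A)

UNSATISFIABLE

From the singleton clause (B), B = 1.
From the singleton clause (~A), A = 0.
From the singleton clause (D), D = 1.
That conflicts with the unit clause (~D).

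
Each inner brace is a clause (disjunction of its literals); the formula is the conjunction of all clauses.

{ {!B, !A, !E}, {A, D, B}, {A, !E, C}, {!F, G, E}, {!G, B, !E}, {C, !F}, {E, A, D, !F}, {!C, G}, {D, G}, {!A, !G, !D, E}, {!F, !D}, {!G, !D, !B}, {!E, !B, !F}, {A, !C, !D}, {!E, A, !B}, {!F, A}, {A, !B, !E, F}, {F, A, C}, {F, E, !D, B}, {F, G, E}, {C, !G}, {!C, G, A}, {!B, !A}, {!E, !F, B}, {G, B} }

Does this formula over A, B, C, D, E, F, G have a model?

Case C = true:
From the singleton clause (G), G = true.
Case B = false:
From the singleton clause (!E), E = false.
Case A = true:
From the singleton clause (!D), D = false.
No clause remains; F is free.
A satisfying assignment: A: true, B: false, C: true, D: false, E: false, F: true, G: true.

Yes, satisfiable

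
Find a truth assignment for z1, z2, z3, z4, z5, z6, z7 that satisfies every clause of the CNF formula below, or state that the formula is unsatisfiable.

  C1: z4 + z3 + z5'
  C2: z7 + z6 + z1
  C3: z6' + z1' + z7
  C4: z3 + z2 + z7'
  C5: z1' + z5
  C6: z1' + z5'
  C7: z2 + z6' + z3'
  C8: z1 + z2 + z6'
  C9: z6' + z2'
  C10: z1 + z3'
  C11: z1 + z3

UNSATISFIABLE

Try z1 = 0.
Unit clause (z3') forces z3 = 0.
That conflicts with the unit clause (z3).
That branch fails; take z1 = 1 instead.
Unit clause (z5) forces z5 = 1.
That conflicts with the unit clause (z5').
Both values of z1 lead to a conflict.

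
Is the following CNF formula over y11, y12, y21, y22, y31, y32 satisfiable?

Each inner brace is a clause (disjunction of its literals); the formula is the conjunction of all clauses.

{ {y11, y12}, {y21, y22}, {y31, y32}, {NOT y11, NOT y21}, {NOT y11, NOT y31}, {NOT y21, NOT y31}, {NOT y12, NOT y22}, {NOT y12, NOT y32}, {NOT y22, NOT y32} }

No

Suppose y11 = true.
Unit clause (NOT y21) forces y21 = false.
Unit clause (y22) forces y22 = true.
Unit clause (NOT y31) forces y31 = false.
Unit clause (y32) forces y32 = true.
Now (NOT y32) is unsatisfied and unit — conflict.
That branch fails; take y11 = false instead.
Unit clause (y12) forces y12 = true.
Unit clause (NOT y22) forces y22 = false.
Unit clause (y21) forces y21 = true.
Unit clause (NOT y31) forces y31 = false.
Unit clause (y32) forces y32 = true.
Now (NOT y32) is unsatisfied and unit — conflict.
Either choice for y11 ends in contradiction.
No assignment satisfies every clause.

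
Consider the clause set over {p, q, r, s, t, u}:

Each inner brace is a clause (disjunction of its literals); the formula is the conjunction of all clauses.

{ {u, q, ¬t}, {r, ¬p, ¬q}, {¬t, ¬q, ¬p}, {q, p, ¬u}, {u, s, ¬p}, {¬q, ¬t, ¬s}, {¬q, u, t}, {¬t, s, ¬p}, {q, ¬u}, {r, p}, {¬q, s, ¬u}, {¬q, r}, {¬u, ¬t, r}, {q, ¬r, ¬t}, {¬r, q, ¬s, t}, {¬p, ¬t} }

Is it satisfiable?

Case q = True:
The clause (r) is unit, so r = True.
Case t = False:
The clause (u) is unit, so u = True.
The clause (s) is unit, so s = True.
All clauses hold; p can take either value.
A satisfying assignment: p: False, q: True, r: True, s: True, t: False, u: True.

Yes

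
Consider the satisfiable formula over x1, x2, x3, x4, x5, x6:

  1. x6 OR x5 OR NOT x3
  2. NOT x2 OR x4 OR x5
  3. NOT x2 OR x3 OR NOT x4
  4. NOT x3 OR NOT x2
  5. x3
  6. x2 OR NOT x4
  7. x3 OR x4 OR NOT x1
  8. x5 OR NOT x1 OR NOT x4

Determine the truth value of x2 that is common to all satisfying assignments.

False

Suppose x2 = true.
The clause (NOT x3) is unit, so x3 = false.
That conflicts with the unit clause (x3).
So every satisfying assignment has x2 = False.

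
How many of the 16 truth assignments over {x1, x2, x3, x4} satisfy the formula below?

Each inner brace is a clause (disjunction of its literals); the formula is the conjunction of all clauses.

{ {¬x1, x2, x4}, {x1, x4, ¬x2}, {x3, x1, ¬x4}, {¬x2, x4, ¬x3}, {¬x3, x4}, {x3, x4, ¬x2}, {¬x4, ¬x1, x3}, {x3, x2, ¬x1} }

There are 2^4 = 16 truth assignments over (x1, x2, x3, x4).
Split on x3. With x3 = True, the clauses containing x3 are satisfied and ¬x3 drops from the rest; 4 of the 2^3 = 8 assignments to the other variables satisfy what remains.
With x3 = False, by the same count on the reduced clause set, 1 assignment works.
Total: 4 + 1 = 5.

5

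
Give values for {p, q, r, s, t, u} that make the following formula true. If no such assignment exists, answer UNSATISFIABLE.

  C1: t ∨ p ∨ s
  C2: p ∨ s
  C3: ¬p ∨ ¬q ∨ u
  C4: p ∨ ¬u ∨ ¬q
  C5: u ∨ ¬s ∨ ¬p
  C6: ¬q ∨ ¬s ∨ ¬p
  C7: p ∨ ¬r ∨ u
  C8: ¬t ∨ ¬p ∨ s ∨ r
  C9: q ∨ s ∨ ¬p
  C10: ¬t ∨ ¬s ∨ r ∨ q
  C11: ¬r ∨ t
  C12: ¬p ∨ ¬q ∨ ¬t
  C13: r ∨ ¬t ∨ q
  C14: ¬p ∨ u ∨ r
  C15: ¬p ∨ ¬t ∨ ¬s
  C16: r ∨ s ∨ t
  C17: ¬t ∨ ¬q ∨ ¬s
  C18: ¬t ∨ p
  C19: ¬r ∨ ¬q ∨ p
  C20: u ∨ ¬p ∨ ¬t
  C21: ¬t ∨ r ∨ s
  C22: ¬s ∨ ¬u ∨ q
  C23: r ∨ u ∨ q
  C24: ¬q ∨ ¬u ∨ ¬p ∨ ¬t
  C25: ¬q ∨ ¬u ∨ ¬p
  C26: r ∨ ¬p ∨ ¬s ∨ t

Branch on p: set p = False.
From the singleton clause (s), s = True.
From the singleton clause (¬t), t = False.
From the singleton clause (¬r), r = False.
Branch on u: set u = False.
From the singleton clause (q), q = True.
Every clause now holds.

p ↦ False,  q ↦ True,  r ↦ False,  s ↦ True,  t ↦ False,  u ↦ False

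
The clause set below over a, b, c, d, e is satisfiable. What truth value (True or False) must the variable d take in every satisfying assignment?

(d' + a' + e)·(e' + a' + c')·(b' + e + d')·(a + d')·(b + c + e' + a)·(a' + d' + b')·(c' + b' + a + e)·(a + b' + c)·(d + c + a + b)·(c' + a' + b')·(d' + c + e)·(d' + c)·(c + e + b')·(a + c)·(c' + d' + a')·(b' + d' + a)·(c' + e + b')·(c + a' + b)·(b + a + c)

False

Suppose d = 1.
Unit clause (a) forces a = 1.
Unit clause (e) forces e = 1.
Unit clause (c') forces c = 0.
But (c) is also a unit clause — contradiction.
So every satisfying assignment has d = False.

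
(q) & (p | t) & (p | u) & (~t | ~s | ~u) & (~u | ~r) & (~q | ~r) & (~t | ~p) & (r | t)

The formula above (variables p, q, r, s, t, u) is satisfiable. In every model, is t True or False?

True

Suppose t = 0.
(q) alone gives q = 1.
(p) alone gives p = 1.
(~r) alone gives r = 0.
But (r) is also a unit clause — contradiction.
So every satisfying assignment has t = True.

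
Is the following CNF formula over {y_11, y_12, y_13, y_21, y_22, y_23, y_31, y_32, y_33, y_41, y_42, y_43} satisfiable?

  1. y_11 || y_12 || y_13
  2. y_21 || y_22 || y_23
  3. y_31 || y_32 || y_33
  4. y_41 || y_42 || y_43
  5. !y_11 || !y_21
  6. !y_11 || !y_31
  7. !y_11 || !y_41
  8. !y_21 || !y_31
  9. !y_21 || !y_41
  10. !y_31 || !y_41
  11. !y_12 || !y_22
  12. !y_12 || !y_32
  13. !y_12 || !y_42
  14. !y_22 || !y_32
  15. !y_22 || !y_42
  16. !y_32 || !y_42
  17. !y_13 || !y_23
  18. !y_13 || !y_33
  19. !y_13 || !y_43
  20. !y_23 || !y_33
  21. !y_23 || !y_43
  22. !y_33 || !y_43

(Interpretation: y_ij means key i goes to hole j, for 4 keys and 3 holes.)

Suppose y_11 = false.
Suppose y_12 = true.
(!y_22) alone gives y_22 = false.
(!y_32) alone gives y_32 = false.
(!y_42) alone gives y_42 = false.
Suppose y_21 = true.
(!y_31) alone gives y_31 = false.
(y_33) alone gives y_33 = true.
(!y_41) alone gives y_41 = false.
(y_43) alone gives y_43 = true.
That conflicts with the unit clause (!y_43).
Undo y_21 and try y_21 = false.
(y_23) alone gives y_23 = true.
(!y_13) alone gives y_13 = false.
(!y_33) alone gives y_33 = false.
(y_31) alone gives y_31 = true.
(!y_41) alone gives y_41 = false.
(y_43) alone gives y_43 = true.
That conflicts with the unit clause (!y_43).
Both values of y_21 lead to a conflict.
Undo y_12 and try y_12 = false.
(y_13) alone gives y_13 = true.
(!y_23) alone gives y_23 = false.
(!y_33) alone gives y_33 = false.
(!y_43) alone gives y_43 = false.
Suppose y_21 = true.
(!y_31) alone gives y_31 = false.
(y_32) alone gives y_32 = true.
(!y_41) alone gives y_41 = false.
(y_42) alone gives y_42 = true.
That conflicts with the unit clause (!y_42).
Undo y_21 and try y_21 = false.
(y_22) alone gives y_22 = true.
(!y_32) alone gives y_32 = false.
(y_31) alone gives y_31 = true.
(!y_41) alone gives y_41 = false.
(y_42) alone gives y_42 = true.
That conflicts with the unit clause (!y_42).
Both values of y_21 lead to a conflict.
Both values of y_12 lead to a conflict.
Undo y_11 and try y_11 = true.
(!y_21) alone gives y_21 = false.
(!y_31) alone gives y_31 = false.
(!y_41) alone gives y_41 = false.
Suppose y_22 = true.
(!y_12) alone gives y_12 = false.
(!y_32) alone gives y_32 = false.
(y_33) alone gives y_33 = true.
(!y_42) alone gives y_42 = false.
(y_43) alone gives y_43 = true.
That conflicts with the unit clause (!y_43).
Undo y_22 and try y_22 = false.
(y_23) alone gives y_23 = true.
(!y_13) alone gives y_13 = false.
(!y_33) alone gives y_33 = false.
(y_32) alone gives y_32 = true.
(!y_12) alone gives y_12 = false.
(!y_42) alone gives y_42 = false.
(y_43) alone gives y_43 = true.
That conflicts with the unit clause (!y_43).
Both values of y_22 lead to a conflict.
Both values of y_11 lead to a conflict.
No assignment satisfies every clause.

No, unsatisfiable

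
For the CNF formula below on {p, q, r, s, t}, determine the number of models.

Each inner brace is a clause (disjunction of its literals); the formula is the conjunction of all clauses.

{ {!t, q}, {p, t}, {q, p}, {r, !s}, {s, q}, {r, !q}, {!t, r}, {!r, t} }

There are 2^5 = 32 truth assignments over (p, q, r, s, t).
Split on r. With r = true, the clauses containing r are satisfied and !r drops from the rest; 4 of the 2^4 = 16 assignments to the other variables satisfy what remains.
With r = false, by the same count on the reduced clause set, 0 assignments work.
Total: 4 + 0 = 4.

4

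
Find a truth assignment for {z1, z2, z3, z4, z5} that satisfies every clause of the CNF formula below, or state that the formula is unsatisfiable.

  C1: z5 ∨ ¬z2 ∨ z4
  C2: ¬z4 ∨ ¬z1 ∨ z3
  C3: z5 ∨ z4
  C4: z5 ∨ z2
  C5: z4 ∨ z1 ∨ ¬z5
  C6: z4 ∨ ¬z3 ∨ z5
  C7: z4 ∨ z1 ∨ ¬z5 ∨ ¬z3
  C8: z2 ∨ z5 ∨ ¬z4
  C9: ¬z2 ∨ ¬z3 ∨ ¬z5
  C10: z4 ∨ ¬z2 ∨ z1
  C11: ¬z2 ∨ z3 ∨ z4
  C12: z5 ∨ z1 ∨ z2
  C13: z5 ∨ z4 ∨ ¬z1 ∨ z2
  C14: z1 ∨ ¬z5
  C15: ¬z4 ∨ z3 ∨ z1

Suppose z5 = False.
(z4) alone gives z4 = True.
(z2) alone gives z2 = True.
Suppose z1 = False.
(z3) alone gives z3 = True.
This assignment satisfies each clause.

z1: False; z2: True; z3: True; z4: True; z5: False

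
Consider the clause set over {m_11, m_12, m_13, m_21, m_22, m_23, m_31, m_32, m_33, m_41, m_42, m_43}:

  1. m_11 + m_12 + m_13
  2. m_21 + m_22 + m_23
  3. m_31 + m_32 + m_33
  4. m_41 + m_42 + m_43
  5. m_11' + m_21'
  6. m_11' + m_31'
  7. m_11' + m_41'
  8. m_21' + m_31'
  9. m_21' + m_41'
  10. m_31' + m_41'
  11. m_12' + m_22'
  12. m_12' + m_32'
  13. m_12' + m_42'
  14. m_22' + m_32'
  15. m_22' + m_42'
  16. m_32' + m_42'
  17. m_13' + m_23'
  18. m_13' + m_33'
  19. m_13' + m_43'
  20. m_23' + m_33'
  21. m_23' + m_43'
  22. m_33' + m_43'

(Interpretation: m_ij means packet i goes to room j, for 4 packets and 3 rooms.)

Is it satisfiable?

Case m_11 = 0:
Case m_12 = 1:
(m_22') alone gives m_22 = 0.
(m_32') alone gives m_32 = 0.
(m_42') alone gives m_42 = 0.
Case m_21 = 1:
(m_31') alone gives m_31 = 0.
(m_33) alone gives m_33 = 1.
(m_41') alone gives m_41 = 0.
(m_43) alone gives m_43 = 1.
Now (m_43') is unsatisfied and unit — conflict.
Backtrack on m_21: now try m_21 = 0.
(m_23) alone gives m_23 = 1.
(m_13') alone gives m_13 = 0.
(m_33') alone gives m_33 = 0.
(m_31) alone gives m_31 = 1.
(m_41') alone gives m_41 = 0.
(m_43) alone gives m_43 = 1.
Now (m_43') is unsatisfied and unit — conflict.
Both values of m_21 lead to a conflict.
Backtrack on m_12: now try m_12 = 0.
(m_13) alone gives m_13 = 1.
(m_23') alone gives m_23 = 0.
(m_33') alone gives m_33 = 0.
(m_43') alone gives m_43 = 0.
Case m_21 = 1:
(m_31') alone gives m_31 = 0.
(m_32) alone gives m_32 = 1.
(m_41') alone gives m_41 = 0.
(m_42) alone gives m_42 = 1.
Now (m_42') is unsatisfied and unit — conflict.
Backtrack on m_21: now try m_21 = 0.
(m_22) alone gives m_22 = 1.
(m_32') alone gives m_32 = 0.
(m_31) alone gives m_31 = 1.
(m_41') alone gives m_41 = 0.
(m_42) alone gives m_42 = 1.
Now (m_42') is unsatisfied and unit — conflict.
Both values of m_21 lead to a conflict.
Both values of m_12 lead to a conflict.
Backtrack on m_11: now try m_11 = 1.
(m_21') alone gives m_21 = 0.
(m_31') alone gives m_31 = 0.
(m_41') alone gives m_41 = 0.
Case m_22 = 1:
(m_12') alone gives m_12 = 0.
(m_32') alone gives m_32 = 0.
(m_33) alone gives m_33 = 1.
(m_42') alone gives m_42 = 0.
(m_43) alone gives m_43 = 1.
Now (m_43') is unsatisfied and unit — conflict.
Backtrack on m_22: now try m_22 = 0.
(m_23) alone gives m_23 = 1.
(m_13') alone gives m_13 = 0.
(m_33') alone gives m_33 = 0.
(m_32) alone gives m_32 = 1.
(m_12') alone gives m_12 = 0.
(m_42') alone gives m_42 = 0.
(m_43) alone gives m_43 = 1.
Now (m_43') is unsatisfied and unit — conflict.
Both values of m_22 lead to a conflict.
Both values of m_11 lead to a conflict.
No assignment satisfies every clause.

No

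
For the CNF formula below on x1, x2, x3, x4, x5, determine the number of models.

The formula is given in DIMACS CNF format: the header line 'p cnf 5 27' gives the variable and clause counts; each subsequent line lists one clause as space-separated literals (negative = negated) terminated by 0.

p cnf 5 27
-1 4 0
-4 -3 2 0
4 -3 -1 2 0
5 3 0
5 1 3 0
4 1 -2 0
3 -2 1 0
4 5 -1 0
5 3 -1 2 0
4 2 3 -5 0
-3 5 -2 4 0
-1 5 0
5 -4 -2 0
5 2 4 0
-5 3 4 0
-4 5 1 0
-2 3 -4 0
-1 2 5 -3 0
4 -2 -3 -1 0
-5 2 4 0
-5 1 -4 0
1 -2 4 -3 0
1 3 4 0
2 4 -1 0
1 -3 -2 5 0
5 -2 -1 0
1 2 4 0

There are 2^5 = 32 truth assignments over (x1, x2, x3, x4, x5).
Split on x4. With x4 = True, the clauses containing x4 are satisfied and ¬x4 drops from the rest; 2 of the 2^4 = 16 assignments to the other variables satisfy what remains.
With x4 = False, by the same count on the reduced clause set, 0 assignments work.
(One model: x1=T, x2=F, x3=F, x4=T, x5=T.)
Total: 2 + 0 = 2.

2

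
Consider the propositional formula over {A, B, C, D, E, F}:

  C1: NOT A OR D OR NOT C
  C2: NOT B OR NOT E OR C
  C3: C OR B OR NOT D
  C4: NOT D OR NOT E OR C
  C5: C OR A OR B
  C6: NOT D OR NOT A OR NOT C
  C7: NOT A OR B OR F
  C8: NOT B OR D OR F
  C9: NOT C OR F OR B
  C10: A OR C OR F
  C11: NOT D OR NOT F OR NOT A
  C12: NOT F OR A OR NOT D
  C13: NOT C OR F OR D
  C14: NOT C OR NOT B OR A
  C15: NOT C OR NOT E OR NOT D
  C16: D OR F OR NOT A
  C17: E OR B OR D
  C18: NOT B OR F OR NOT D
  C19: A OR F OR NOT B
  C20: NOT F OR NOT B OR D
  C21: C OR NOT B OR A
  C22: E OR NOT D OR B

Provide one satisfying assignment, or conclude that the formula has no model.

Branch on A: set A = true.
Branch on D: set D = false.
(NOT C) alone gives C = false.
(F) alone gives F = true.
(NOT B) alone gives B = false.
(E) alone gives E = true.
Every clause now holds.

A=true,  B=false,  C=false,  D=false,  E=true,  F=true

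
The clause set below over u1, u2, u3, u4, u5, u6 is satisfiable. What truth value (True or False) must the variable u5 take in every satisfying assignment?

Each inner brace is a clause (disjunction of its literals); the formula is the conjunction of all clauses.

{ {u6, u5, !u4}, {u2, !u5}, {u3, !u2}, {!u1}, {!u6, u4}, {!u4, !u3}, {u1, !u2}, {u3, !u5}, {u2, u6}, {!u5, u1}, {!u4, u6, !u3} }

False

Suppose u5 = true.
Unit clause (u2) forces u2 = true.
Unit clause (u3) forces u3 = true.
Unit clause (!u1) forces u1 = false.
That conflicts with the unit clause (u1).
So every satisfying assignment has u5 = False.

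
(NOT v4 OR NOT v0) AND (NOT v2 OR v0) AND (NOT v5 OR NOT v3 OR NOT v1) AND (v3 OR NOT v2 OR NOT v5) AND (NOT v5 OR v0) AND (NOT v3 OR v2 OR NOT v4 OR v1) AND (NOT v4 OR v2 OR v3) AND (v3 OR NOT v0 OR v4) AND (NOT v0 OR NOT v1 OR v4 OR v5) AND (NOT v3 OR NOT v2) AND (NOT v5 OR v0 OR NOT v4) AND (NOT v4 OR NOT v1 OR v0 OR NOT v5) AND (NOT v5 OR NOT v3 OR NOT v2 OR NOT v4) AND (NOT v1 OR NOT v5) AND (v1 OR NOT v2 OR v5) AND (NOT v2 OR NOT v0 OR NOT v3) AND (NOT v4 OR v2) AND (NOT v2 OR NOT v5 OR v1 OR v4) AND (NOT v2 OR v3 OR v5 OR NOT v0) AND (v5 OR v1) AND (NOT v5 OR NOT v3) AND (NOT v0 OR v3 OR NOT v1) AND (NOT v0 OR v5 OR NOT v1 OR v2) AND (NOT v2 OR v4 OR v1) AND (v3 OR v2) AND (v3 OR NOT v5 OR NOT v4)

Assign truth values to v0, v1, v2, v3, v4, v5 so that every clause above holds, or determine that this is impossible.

v0: false; v1: true; v2: false; v3: true; v4: false; v5: false

Try v4 = false.
Try v2 = false.
Unit clause (v3) forces v3 = true.
Unit clause (NOT v5) forces v5 = false.
Unit clause (v1) forces v1 = true.
Unit clause (NOT v0) forces v0 = false.
All clauses are satisfied.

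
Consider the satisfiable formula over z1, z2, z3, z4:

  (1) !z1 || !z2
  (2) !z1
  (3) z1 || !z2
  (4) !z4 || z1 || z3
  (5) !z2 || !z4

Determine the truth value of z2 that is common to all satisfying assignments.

Suppose z2 = true.
Unit clause (!z1) forces z1 = false.
Now (z1) is unsatisfied and unit — conflict.
So every satisfying assignment has z2 = False.

False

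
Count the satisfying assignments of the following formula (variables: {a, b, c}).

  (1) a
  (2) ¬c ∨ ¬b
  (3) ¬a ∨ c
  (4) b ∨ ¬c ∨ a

There are 2^3 = 8 truth assignments over (a, b, c).
Check each against the 4 clauses (columns in the order a, b, c):
  F F F  ✗ fails (a)
  F F T  ✗ fails (a)
  F T F  ✗ fails (a)
  F T T  ✗ fails (a)
  T F F  ✗ fails (¬a ∨ c)
  T F T  ✓ satisfies all
  T T F  ✗ fails (¬a ∨ c)
  T T T  ✗ fails (¬c ∨ ¬b)
1 of the 8 rows is a model.

1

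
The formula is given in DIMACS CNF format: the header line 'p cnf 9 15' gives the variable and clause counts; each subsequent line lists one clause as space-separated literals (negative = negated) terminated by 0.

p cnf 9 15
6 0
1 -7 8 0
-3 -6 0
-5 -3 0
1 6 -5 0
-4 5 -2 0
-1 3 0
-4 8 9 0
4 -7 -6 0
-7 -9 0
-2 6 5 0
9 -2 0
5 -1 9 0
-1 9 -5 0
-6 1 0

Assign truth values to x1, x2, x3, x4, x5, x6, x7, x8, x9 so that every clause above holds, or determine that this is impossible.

Unit clause (x6) forces x6 = True.
Unit clause (¬x3) forces x3 = False.
Unit clause (¬x1) forces x1 = False.
But (x1) is also a unit clause — contradiction.

UNSATISFIABLE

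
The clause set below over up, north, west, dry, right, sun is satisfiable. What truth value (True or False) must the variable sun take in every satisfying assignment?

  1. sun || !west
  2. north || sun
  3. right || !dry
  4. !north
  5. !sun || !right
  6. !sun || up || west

Suppose sun = false.
Unit clause (!west) forces west = false.
Unit clause (north) forces north = true.
Now (!north) is unsatisfied and unit — conflict.
So every satisfying assignment has sun = True.

True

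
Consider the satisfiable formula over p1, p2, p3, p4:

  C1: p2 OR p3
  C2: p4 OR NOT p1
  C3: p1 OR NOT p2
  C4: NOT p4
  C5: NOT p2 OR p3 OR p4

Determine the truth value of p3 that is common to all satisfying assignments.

True

Suppose p3 = false.
The clause (p2) is unit, so p2 = true.
The clause (p1) is unit, so p1 = true.
The clause (p4) is unit, so p4 = true.
That conflicts with the unit clause (NOT p4).
So every satisfying assignment has p3 = True.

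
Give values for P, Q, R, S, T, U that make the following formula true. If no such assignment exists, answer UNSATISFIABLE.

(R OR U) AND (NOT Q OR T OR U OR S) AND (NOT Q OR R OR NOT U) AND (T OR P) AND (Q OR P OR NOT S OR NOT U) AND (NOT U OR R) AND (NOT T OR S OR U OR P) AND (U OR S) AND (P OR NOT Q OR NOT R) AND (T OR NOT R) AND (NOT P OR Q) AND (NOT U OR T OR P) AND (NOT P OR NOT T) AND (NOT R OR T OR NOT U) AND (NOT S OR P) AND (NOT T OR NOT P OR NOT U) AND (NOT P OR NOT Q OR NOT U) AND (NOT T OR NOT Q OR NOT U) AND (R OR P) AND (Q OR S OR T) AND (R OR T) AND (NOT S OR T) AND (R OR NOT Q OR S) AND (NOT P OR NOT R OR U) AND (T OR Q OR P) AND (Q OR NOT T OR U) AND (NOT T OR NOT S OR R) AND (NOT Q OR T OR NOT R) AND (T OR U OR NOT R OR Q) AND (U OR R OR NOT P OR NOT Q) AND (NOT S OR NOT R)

Suppose R = true.
(T) alone gives T = true.
(NOT P) alone gives P = false.
(NOT Q) alone gives Q = false.
(NOT S) alone gives S = false.
(U) alone gives U = true.
Every clause now holds.

P=false,  Q=false,  R=true,  S=false,  T=true,  U=true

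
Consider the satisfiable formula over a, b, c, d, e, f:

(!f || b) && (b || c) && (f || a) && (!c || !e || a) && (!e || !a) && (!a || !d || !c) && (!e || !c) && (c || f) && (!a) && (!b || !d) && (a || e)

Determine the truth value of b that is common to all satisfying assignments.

Suppose b = false.
(!f) alone gives f = false.
(c) alone gives c = true.
(a) alone gives a = true.
Now (!a) is unsatisfied and unit — conflict.
So every satisfying assignment has b = True.

True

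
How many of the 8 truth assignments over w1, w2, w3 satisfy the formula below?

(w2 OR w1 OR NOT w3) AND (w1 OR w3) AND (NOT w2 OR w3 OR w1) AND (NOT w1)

There are 2^3 = 8 truth assignments over (w1, w2, w3).
Check each against the 4 clauses (columns in the order w1, w2, w3):
  F F F  ✗ fails (w1 OR w3)
  F F T  ✗ fails (w2 OR w1 OR NOT w3)
  F T F  ✗ fails (w1 OR w3)
  F T T  ✓ satisfies all
  T F F  ✗ fails (NOT w1)
  T F T  ✗ fails (NOT w1)
  T T F  ✗ fails (NOT w1)
  T T T  ✗ fails (NOT w1)
1 of the 8 rows is a model.

1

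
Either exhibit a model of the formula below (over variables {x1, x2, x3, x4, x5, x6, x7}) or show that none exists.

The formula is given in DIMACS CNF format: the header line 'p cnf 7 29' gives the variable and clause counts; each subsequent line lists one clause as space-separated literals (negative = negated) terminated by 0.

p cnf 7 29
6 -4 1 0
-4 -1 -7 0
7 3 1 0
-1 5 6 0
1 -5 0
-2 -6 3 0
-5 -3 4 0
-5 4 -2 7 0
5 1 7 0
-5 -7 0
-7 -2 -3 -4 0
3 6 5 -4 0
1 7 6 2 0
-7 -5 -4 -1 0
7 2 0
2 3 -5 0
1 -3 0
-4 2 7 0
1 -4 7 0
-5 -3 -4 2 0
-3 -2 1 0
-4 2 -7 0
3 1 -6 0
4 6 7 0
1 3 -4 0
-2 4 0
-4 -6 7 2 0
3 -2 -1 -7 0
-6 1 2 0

Branch on x1: set x1 = True.
Branch on x4: set x4 = True.
(¬x7) alone gives x7 = False.
(x2) alone gives x2 = True.
Branch on x5: set x5 = True.
Branch on x6: set x6 = True.
(x3) alone gives x3 = True.
This assignment satisfies each clause.

x1 ↦ True, x2 ↦ True, x3 ↦ True, x4 ↦ True, x5 ↦ True, x6 ↦ True, x7 ↦ False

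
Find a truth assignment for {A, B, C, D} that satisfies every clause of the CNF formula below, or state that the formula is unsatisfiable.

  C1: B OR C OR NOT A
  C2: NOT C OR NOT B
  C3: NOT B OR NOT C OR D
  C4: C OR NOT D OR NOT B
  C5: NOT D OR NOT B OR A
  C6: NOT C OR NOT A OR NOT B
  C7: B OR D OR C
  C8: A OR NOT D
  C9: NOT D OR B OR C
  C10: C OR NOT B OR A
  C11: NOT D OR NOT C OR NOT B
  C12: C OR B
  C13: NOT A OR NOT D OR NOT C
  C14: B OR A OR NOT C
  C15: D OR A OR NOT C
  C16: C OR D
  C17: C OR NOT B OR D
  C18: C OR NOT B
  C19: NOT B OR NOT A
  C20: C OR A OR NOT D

A ↦ true; B ↦ false; C ↦ true; D ↦ false

Suppose C = true.
From the singleton clause (NOT B), B = false.
From the singleton clause (A), A = true.
From the singleton clause (NOT D), D = false.
Every clause now holds.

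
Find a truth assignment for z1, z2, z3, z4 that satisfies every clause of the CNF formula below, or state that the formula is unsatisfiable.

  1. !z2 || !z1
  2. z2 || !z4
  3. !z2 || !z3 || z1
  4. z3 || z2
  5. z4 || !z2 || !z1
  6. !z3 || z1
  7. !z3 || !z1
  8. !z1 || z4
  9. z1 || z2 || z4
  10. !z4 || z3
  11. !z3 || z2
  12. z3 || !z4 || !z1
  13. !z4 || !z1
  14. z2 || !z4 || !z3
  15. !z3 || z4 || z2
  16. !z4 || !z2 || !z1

z1 ↦ false, z2 ↦ true, z3 ↦ false, z4 ↦ false

Branch on z2: set z2 = true.
Unit clause (!z1) forces z1 = false.
Unit clause (!z3) forces z3 = false.
Unit clause (!z4) forces z4 = false.
Every clause now holds.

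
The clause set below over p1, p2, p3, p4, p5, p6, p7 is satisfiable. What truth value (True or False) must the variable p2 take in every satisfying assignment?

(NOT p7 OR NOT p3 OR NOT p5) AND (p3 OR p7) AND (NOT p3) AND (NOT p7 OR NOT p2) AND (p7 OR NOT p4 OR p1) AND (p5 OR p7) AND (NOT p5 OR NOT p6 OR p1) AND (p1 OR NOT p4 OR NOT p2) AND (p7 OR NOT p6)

Suppose p2 = true.
(NOT p3) alone gives p3 = false.
(p7) alone gives p7 = true.
Now (NOT p7) is unsatisfied and unit — conflict.
So every satisfying assignment has p2 = False.

False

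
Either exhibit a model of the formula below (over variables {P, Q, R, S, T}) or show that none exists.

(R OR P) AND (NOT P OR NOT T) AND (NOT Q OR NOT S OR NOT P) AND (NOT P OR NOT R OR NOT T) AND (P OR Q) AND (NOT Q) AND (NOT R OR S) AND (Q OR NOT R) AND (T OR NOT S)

(NOT Q) alone gives Q = false.
(P) alone gives P = true.
(NOT T) alone gives T = false.
(NOT R) alone gives R = false.
(NOT S) alone gives S = false.
All clauses are satisfied.

P: true, Q: false, R: false, S: false, T: false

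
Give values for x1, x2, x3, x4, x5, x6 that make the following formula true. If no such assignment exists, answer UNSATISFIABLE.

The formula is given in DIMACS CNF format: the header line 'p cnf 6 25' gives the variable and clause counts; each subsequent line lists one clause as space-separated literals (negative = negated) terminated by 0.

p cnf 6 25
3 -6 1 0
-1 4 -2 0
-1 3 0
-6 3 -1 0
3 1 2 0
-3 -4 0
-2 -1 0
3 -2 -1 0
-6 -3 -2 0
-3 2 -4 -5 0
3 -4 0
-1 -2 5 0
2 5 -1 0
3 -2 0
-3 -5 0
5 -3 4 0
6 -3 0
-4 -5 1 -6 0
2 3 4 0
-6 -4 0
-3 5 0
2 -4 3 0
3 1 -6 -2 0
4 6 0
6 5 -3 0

UNSATISFIABLE

Case x1 = False:
Case x3 = True:
The clause (¬x4) is unit, so x4 = False.
The clause (¬x5) is unit, so x5 = False.
That conflicts with the unit clause (x5).
That branch fails; take x3 = False instead.
The clause (¬x6) is unit, so x6 = False.
The clause (x2) is unit, so x2 = True.
That conflicts with the unit clause (¬x2).
Both values of x3 lead to a conflict.
That branch fails; take x1 = True instead.
The clause (x3) is unit, so x3 = True.
The clause (¬x4) is unit, so x4 = False.
The clause (¬x2) is unit, so x2 = False.
The clause (x5) is unit, so x5 = True.
That conflicts with the unit clause (¬x5).
Both values of x1 lead to a conflict.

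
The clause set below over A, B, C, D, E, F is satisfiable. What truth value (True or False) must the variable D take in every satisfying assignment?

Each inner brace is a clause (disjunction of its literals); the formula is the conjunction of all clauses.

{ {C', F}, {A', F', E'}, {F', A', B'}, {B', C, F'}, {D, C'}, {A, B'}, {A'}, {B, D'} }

False

Suppose D = 1.
From the singleton clause (A'), A = 0.
From the singleton clause (B'), B = 0.
Now (B) is unsatisfied and unit — conflict.
So every satisfying assignment has D = False.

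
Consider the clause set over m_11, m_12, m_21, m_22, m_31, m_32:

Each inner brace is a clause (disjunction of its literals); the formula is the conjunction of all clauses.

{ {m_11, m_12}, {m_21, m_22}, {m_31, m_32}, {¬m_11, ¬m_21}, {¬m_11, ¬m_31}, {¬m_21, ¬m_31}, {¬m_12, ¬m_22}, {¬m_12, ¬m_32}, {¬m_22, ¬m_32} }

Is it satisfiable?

No, unsatisfiable

Try m_11 = True.
The clause (¬m_21) is unit, so m_21 = False.
The clause (m_22) is unit, so m_22 = True.
The clause (¬m_31) is unit, so m_31 = False.
The clause (m_32) is unit, so m_32 = True.
But (¬m_32) is also a unit clause — contradiction.
Backtrack on m_11: now try m_11 = False.
The clause (m_12) is unit, so m_12 = True.
The clause (¬m_22) is unit, so m_22 = False.
The clause (m_21) is unit, so m_21 = True.
The clause (¬m_31) is unit, so m_31 = False.
The clause (m_32) is unit, so m_32 = True.
But (¬m_32) is also a unit clause — contradiction.
Either choice for m_11 ends in contradiction.
No assignment satisfies every clause.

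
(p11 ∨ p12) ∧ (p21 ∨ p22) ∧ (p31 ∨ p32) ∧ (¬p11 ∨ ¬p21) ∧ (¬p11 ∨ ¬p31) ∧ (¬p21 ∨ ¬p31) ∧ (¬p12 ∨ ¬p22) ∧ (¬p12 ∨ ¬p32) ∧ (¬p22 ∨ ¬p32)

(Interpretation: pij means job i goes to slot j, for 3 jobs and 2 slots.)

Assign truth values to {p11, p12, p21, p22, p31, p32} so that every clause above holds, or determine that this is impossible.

Suppose p11 = True.
The clause (¬p21) is unit, so p21 = False.
The clause (p22) is unit, so p22 = True.
The clause (¬p31) is unit, so p31 = False.
The clause (p32) is unit, so p32 = True.
That conflicts with the unit clause (¬p32).
Undo p11 and try p11 = False.
The clause (p12) is unit, so p12 = True.
The clause (¬p22) is unit, so p22 = False.
The clause (p21) is unit, so p21 = True.
The clause (¬p31) is unit, so p31 = False.
The clause (p32) is unit, so p32 = True.
That conflicts with the unit clause (¬p32).
Either choice for p11 ends in contradiction.

UNSATISFIABLE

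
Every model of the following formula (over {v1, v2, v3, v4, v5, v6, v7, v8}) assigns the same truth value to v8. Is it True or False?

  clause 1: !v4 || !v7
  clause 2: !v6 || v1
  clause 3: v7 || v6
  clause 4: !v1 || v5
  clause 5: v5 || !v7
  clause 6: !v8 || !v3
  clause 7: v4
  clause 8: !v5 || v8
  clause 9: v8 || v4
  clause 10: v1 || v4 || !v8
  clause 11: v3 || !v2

Suppose v8 = false.
The clause (v4) is unit, so v4 = true.
The clause (!v7) is unit, so v7 = false.
The clause (v6) is unit, so v6 = true.
The clause (v1) is unit, so v1 = true.
The clause (v5) is unit, so v5 = true.
That conflicts with the unit clause (!v5).
So every satisfying assignment has v8 = True.

True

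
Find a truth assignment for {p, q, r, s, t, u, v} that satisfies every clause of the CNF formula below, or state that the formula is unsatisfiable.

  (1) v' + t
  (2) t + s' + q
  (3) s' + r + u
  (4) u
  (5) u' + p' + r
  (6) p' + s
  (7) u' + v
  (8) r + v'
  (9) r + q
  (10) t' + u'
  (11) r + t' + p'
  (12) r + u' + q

UNSATISFIABLE

(u) alone gives u = 1.
(v) alone gives v = 1.
(t) alone gives t = 1.
That conflicts with the unit clause (t').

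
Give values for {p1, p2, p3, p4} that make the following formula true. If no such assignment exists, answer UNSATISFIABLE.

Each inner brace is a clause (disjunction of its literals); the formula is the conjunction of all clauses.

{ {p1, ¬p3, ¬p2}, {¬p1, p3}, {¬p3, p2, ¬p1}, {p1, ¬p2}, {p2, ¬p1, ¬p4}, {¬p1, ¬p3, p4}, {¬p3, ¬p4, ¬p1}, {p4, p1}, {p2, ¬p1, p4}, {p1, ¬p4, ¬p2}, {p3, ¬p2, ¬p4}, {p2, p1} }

Try p1 = False.
From the singleton clause (¬p2), p2 = False.
That conflicts with the unit clause (p2).
That branch fails; take p1 = True instead.
From the singleton clause (p3), p3 = True.
From the singleton clause (p2), p2 = True.
From the singleton clause (p4), p4 = True.
That conflicts with the unit clause (¬p4).
Neither p1 = True nor p1 = False works.

UNSATISFIABLE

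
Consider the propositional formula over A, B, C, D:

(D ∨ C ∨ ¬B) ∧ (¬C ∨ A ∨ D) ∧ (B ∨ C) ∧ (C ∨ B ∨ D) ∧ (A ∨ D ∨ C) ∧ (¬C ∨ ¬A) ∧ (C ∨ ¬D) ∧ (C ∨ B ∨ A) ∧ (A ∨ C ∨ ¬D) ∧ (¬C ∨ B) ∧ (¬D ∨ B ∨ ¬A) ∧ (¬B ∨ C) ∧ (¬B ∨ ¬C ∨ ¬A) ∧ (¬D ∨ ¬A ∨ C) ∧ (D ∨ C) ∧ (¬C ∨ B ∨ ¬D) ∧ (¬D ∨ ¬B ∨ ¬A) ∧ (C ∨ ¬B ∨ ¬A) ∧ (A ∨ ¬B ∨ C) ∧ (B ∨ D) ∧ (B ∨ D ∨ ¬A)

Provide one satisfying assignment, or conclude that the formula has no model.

Case B = True:
Unit clause (C) forces C = True.
Unit clause (¬A) forces A = False.
Unit clause (D) forces D = True.
All clauses are satisfied.

A: False,  B: True,  C: True,  D: True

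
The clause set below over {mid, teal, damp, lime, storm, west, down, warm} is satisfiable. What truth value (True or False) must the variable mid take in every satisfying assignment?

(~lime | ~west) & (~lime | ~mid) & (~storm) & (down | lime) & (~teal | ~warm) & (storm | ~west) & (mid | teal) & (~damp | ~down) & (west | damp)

False

Suppose mid = 1.
Unit clause (~lime) forces lime = 0.
Unit clause (~storm) forces storm = 0.
Unit clause (down) forces down = 1.
Unit clause (~west) forces west = 0.
Unit clause (~damp) forces damp = 0.
But (damp) is also a unit clause — contradiction.
So every satisfying assignment has mid = False.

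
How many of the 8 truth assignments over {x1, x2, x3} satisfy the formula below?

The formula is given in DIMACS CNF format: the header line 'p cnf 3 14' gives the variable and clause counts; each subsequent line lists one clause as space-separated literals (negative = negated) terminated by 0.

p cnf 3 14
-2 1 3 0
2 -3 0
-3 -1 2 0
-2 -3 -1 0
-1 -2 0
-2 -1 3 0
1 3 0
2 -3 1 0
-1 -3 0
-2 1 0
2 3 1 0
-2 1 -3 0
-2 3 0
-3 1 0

1

There are 2^3 = 8 truth assignments over (x1, x2, x3).
Check each against the 14 clauses (columns in the order x1, x2, x3):
  F F F  ✗ fails (x1 ∨ x3)
  F F T  ✗ fails (x2 ∨ ¬x3)
  F T F  ✗ fails (¬x2 ∨ x1 ∨ x3)
  F T T  ✗ fails (¬x2 ∨ x1)
  T F F  ✓ satisfies all
  T F T  ✗ fails (x2 ∨ ¬x3)
  T T F  ✗ fails (¬x1 ∨ ¬x2)
  T T T  ✗ fails (¬x2 ∨ ¬x3 ∨ ¬x1)
1 of the 8 rows is a model.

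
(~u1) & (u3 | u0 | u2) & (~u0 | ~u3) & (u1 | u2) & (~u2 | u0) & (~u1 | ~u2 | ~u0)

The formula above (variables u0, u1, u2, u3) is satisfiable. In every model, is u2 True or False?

Suppose u2 = 0.
From the singleton clause (~u1), u1 = 0.
That conflicts with the unit clause (u1).
So every satisfying assignment has u2 = True.

True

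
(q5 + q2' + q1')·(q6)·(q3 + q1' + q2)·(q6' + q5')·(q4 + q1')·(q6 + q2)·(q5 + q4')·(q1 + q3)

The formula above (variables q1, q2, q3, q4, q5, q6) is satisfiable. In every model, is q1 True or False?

Suppose q1 = 1.
From the singleton clause (q6), q6 = 1.
From the singleton clause (q5'), q5 = 0.
From the singleton clause (q2'), q2 = 0.
From the singleton clause (q3), q3 = 1.
From the singleton clause (q4), q4 = 1.
Now (q4') is unsatisfied and unit — conflict.
So every satisfying assignment has q1 = False.

False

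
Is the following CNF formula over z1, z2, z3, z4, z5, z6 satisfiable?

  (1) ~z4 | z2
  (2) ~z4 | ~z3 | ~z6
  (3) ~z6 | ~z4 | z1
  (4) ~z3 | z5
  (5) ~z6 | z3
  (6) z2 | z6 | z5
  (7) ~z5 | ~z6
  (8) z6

Unit clause (z6) forces z6 = 1.
Unit clause (z3) forces z3 = 1.
Unit clause (~z4) forces z4 = 0.
Unit clause (z5) forces z5 = 1.
That conflicts with the unit clause (~z5).
No assignment satisfies every clause.

Unsatisfiable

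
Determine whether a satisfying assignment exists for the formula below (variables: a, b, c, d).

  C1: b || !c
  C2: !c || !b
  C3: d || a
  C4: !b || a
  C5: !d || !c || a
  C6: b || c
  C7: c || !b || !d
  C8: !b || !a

Case b = true:
(!c) alone gives c = false.
(a) alone gives a = true.
But (!a) is also a unit clause — contradiction.
Undo b and try b = false.
(!c) alone gives c = false.
But (c) is also a unit clause — contradiction.
Both values of b lead to a conflict.
No assignment satisfies every clause.

No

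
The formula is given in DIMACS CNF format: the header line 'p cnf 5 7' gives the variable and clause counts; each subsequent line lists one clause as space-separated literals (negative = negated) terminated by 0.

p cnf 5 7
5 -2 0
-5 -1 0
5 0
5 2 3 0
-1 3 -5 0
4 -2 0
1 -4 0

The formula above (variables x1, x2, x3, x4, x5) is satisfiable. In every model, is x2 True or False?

False

Suppose x2 = True.
(x5) alone gives x5 = True.
(¬x1) alone gives x1 = False.
(x4) alone gives x4 = True.
But (¬x4) is also a unit clause — contradiction.
So every satisfying assignment has x2 = False.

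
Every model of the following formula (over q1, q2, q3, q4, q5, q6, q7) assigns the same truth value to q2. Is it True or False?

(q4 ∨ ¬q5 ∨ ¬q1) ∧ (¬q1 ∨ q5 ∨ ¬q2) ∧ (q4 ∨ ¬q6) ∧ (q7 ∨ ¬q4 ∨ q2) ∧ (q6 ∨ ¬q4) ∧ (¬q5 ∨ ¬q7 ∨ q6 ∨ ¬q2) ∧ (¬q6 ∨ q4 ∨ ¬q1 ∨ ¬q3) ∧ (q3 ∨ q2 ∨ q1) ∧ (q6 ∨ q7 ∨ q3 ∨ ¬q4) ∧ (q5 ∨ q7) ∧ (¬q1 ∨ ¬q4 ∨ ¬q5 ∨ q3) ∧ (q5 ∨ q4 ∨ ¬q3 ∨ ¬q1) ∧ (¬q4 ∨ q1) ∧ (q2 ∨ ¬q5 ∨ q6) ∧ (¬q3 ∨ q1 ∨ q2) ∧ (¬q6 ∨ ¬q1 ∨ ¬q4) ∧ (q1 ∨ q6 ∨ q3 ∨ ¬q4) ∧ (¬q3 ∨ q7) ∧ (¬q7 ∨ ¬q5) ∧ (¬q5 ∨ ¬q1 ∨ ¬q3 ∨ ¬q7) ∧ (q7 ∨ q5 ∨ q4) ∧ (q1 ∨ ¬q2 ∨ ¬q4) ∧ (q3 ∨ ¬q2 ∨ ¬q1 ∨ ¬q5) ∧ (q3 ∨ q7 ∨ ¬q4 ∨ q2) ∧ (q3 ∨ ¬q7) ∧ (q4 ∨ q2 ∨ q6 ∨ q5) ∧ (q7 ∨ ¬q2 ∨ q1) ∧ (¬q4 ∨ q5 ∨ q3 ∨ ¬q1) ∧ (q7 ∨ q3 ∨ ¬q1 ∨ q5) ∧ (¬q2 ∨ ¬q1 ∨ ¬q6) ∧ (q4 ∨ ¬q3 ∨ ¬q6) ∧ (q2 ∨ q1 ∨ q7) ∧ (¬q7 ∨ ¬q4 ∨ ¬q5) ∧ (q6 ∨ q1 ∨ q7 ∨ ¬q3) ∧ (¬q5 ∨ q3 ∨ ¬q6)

Suppose q2 = False.
Try q4 = True.
Unit clause (q7) forces q7 = True.
Unit clause (q6) forces q6 = True.
Unit clause (q1) forces q1 = True.
That conflicts with the unit clause (¬q1).
So q4 must be the other value — set q4 = False.
Unit clause (¬q6) forces q6 = False.
Unit clause (¬q5) forces q5 = False.
That conflicts with the unit clause (q5).
Neither q4 = True nor q4 = False works.
So every satisfying assignment has q2 = True.

True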